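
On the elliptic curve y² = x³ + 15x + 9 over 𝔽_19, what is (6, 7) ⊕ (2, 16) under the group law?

(3, 10)

(6, 7) + (2, 16). λ = (16 - 7)/(2 - 6) ≡ 9/15 mod 19. 15⁻¹ ≡ 14 (mod 19) since 15·14 = 210 ≡ 1, so λ ≡ 12.
  x = λ² - 6 - 2 = 144 - 8 ≡ 3; y = λ·(6 - 3) - 7 ≡ 10. → (3, 10)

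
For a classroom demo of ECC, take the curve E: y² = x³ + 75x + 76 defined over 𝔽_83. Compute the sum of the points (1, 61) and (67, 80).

(51, 73)

(1, 61) + (67, 80). λ = (80 - 61)/(67 - 1) ≡ 19/66 mod 83. 66⁻¹ ≡ 39 (mod 83), so λ ≡ 77.
  x = λ² - 1 - 67 = 5929 - 68 ≡ 51; y = λ·(1 - 51) - 61 ≡ 73. → (51, 73)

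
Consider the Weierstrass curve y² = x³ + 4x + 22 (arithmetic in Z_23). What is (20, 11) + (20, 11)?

(1, 21)

tangent at (20, 11): λ = (3·20² + 4)/(2·11) ≡ 8/22. 22⁻¹ ≡ 22 (mod 23), so λ ≡ 8·22 ≡ 15.
  x = λ² - 20 - 20 = 225 - 40 ≡ 1; y = λ·(20 - 1) - 11 ≡ 21. → (1, 21)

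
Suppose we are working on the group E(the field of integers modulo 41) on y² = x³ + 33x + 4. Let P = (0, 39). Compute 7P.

Double-and-add on 7 = (111)₂. Start with P = (0, 39) for the leading 1-bit.
double: tangent at (0, 39): λ = (3·0² + 33)/(2·39) ≡ 33/37. 37⁻¹ ≡ 10 (mod 41), so λ ≡ 33·10 ≡ 2.
  x = λ² - 0 - 0 = 4 - 0 ≡ 4; y = λ·(0 - 4) - 39 ≡ 35. → (4, 35)
add P: (4, 35) + (0, 39). λ = (39 - 35)/(0 - 4) ≡ 4/37 mod 41. 37⁻¹ ≡ 10 (mod 41), so λ ≡ 40.
  x = λ² - 4 - 0 = 1600 - 4 ≡ 38; y = λ·(4 - 38) - 35 ≡ 40. → (38, 40)
double: tangent at (38, 40): λ = (3·38² + 33)/(2·40) ≡ 19/39. 39⁻¹ ≡ 20 (mod 41), so λ ≡ 19·20 ≡ 11.
  x = λ² - 38 - 38 = 121 - 76 ≡ 4; y = λ·(38 - 4) - 40 ≡ 6. → (4, 6)
add P: (4, 6) + (0, 39). λ = (39 - 6)/(0 - 4) ≡ 33/37 mod 41. 37⁻¹ ≡ 10 (mod 41) since 37·10 = 370 ≡ 1, so λ ≡ 2.
  x = λ² - 4 - 0 = 4 - 4 ≡ 0; y = λ·(4 - 0) - 6 ≡ 2. → (0, 2)

(0, 2)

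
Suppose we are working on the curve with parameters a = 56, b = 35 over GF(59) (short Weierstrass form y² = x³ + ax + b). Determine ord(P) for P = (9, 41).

2P: tangent at (9, 41): λ = (3·9² + 56)/(2·41) ≡ 4/23. 23⁻¹ ≡ 18 (mod 59), so λ ≡ 4·18 ≡ 13.
  x = λ² - 9 - 9 = 169 - 18 ≡ 33; y = λ·(9 - 33) - 41 ≡ 1. → (33, 1)
3P: (33, 1) + (9, 41). λ = (41 - 1)/(9 - 33) ≡ 40/35 mod 59. 35⁻¹ ≡ 27 (mod 59) since 35·27 = 945 ≡ 1, so λ ≡ 18.
  x = λ² - 33 - 9 = 324 - 42 ≡ 46; y = λ·(33 - 46) - 1 ≡ 1. → (46, 1)
4P: (46, 1) + (9, 41). λ = (41 - 1)/(9 - 46) ≡ 40/22 mod 59. 22⁻¹ ≡ 51 (mod 59), so λ ≡ 34.
  x = λ² - 46 - 9 = 1156 - 55 ≡ 39; y = λ·(46 - 39) - 1 ≡ 1. → (39, 1)
5P: (39, 1) + (9, 41). λ = (41 - 1)/(9 - 39) ≡ 40/29 mod 59. 29⁻¹ ≡ 57 (mod 59), so λ ≡ 38.
  x = λ² - 39 - 9 = 1444 - 48 ≡ 39; y = λ·(39 - 39) - 1 ≡ 58. → (39, 58)
6P: (39, 58) + (9, 41). λ = (41 - 58)/(9 - 39) ≡ 42/29 mod 59. 29⁻¹ ≡ 57 (mod 59), so λ ≡ 34.
  x = λ² - 39 - 9 = 1156 - 48 ≡ 46; y = λ·(39 - 46) - 58 ≡ 58. → (46, 58)
7P: (46, 58) + (9, 41). λ = (41 - 58)/(9 - 46) ≡ 42/22 mod 59. 22⁻¹ ≡ 51 (mod 59), so λ ≡ 18.
  x = λ² - 46 - 9 = 324 - 55 ≡ 33; y = λ·(46 - 33) - 58 ≡ 58. → (33, 58)
8P: (33, 58) + (9, 41). λ = (41 - 58)/(9 - 33) ≡ 42/35 mod 59. 35⁻¹ ≡ 27 (mod 59), so λ ≡ 13.
  x = λ² - 33 - 9 = 169 - 42 ≡ 9; y = λ·(33 - 9) - 58 ≡ 18. → (9, 18)
9P: (9, 18) + (9, 41): same x and y₁ ≡ -y₂, so the sum is 𝒪.
9P = 𝒪, so the order is 9.

9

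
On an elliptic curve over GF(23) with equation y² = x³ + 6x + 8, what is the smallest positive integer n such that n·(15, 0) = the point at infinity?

2P: (15, 0) + (15, 0): same x and y₁ ≡ -y₂, so the sum is the point at infinity.
2P = the point at infinity, so the order is 2.

2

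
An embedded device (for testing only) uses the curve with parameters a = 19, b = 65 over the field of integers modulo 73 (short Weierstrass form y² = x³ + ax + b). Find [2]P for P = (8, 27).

tangent at (8, 27): λ = (3·8² + 19)/(2·27) ≡ 65/54. 54⁻¹ ≡ 23 (mod 73) since 54·23 = 1242 ≡ 1, so λ ≡ 65·23 ≡ 35.
  x = λ² - 8 - 8 = 1225 - 16 ≡ 41; y = λ·(8 - 41) - 27 ≡ 59. → (41, 59)

(41, 59)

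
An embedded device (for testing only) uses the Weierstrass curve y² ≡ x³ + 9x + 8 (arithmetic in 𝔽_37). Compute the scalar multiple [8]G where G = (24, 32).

Repeated addition: build up to 8G.
2G: tangent at (24, 32): λ = (3·24² + 9)/(2·32) ≡ 35/27. 27⁻¹ ≡ 11 (mod 37), so λ ≡ 35·11 ≡ 15.
  x = λ² - 24 - 24 = 225 - 48 ≡ 29; y = λ·(24 - 29) - 32 ≡ 4. → (29, 4)
3G: (29, 4) + (24, 32). λ = (32 - 4)/(24 - 29) ≡ 28/32 mod 37. 32⁻¹ ≡ 22 (mod 37), so λ ≡ 24.
  x = λ² - 29 - 24 = 576 - 53 ≡ 5; y = λ·(29 - 5) - 4 ≡ 17. → (5, 17)
4G: (5, 17) + (24, 32). λ = (32 - 17)/(24 - 5) ≡ 15/19 mod 37. 19⁻¹ ≡ 2 (mod 37) since 19·2 = 38 ≡ 1, so λ ≡ 30.
  x = λ² - 5 - 24 = 900 - 29 ≡ 20; y = λ·(5 - 20) - 17 ≡ 14. → (20, 14)
5G: (20, 14) + (24, 32). λ = (32 - 14)/(24 - 20) ≡ 18/4 mod 37. 4⁻¹ ≡ 28 (mod 37) since 4·28 = 112 ≡ 1, so λ ≡ 23.
  x = λ² - 20 - 24 = 529 - 44 ≡ 4; y = λ·(20 - 4) - 14 ≡ 21. → (4, 21)
6G: (4, 21) + (24, 32). λ = (32 - 21)/(24 - 4) ≡ 11/20 mod 37. 20⁻¹ ≡ 13 (mod 37), so λ ≡ 32.
  x = λ² - 4 - 24 = 1024 - 28 ≡ 34; y = λ·(4 - 34) - 21 ≡ 18. → (34, 18)
7G: (34, 18) + (24, 32). λ = (32 - 18)/(24 - 34) ≡ 14/27 mod 37. 27⁻¹ ≡ 11 (mod 37), so λ ≡ 6.
  x = λ² - 34 - 24 = 36 - 58 ≡ 15; y = λ·(34 - 15) - 18 ≡ 22. → (15, 22)
8G: (15, 22) + (24, 32). λ = (32 - 22)/(24 - 15) ≡ 10/9 mod 37. 9⁻¹ ≡ 33 (mod 37), so λ ≡ 34.
  x = λ² - 15 - 24 = 1156 - 39 ≡ 7; y = λ·(15 - 7) - 22 ≡ 28. → (7, 28)

(7, 28)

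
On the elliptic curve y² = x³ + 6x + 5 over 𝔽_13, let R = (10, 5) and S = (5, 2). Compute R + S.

(10, 5) + (5, 2). λ = (2 - 5)/(5 - 10) ≡ 10/8 mod 13. 8⁻¹ ≡ 5 (mod 13) since 8·5 = 40 ≡ 1, so λ ≡ 11.
  x = λ² - 10 - 5 = 121 - 15 ≡ 2; y = λ·(10 - 2) - 5 ≡ 5. → (2, 5)

(2, 5)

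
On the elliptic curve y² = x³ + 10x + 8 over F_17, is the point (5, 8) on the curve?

yes

y² = 8² ≡ 13; x³ + 10x + 8 = 183 ≡ 13 (mod 17). 13 = 13.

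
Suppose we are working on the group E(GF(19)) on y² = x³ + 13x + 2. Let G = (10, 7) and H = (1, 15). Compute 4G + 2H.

First 4G:
Double-and-add on 4 = (100)₂. Start with G = (10, 7) for the leading 1-bit.
double: tangent at (10, 7): λ = (3·10² + 13)/(2·7) ≡ 9/14. 14⁻¹ ≡ 15 (mod 19), so λ ≡ 9·15 ≡ 2.
  x = λ² - 10 - 10 = 4 - 20 ≡ 3; y = λ·(10 - 3) - 7 ≡ 7. → (3, 7)
double: tangent at (3, 7): λ = (3·3² + 13)/(2·7) ≡ 2/14. 14⁻¹ ≡ 15 (mod 19) since 14·15 = 210 ≡ 1, so λ ≡ 2·15 ≡ 11.
  x = λ² - 3 - 3 = 121 - 6 ≡ 1; y = λ·(3 - 1) - 7 ≡ 15. → (1, 15)
4G = (1, 15).
Next 2H:
Repeated addition: build up to 2H.
2H: tangent at (1, 15): λ = (3·1² + 13)/(2·15) ≡ 16/11. 11⁻¹ ≡ 7 (mod 19), so λ ≡ 16·7 ≡ 17.
  x = λ² - 1 - 1 = 289 - 2 ≡ 2; y = λ·(1 - 2) - 15 ≡ 6. → (2, 6)
2H = (2, 6).
Finally 4G + 2H:
(1, 15) + (2, 6). λ = (6 - 15)/(2 - 1) ≡ 10/1 mod 19. 1⁻¹ ≡ 1 (mod 19), so λ ≡ 10.
  x = λ² - 1 - 2 = 100 - 3 ≡ 2; y = λ·(1 - 2) - 15 ≡ 13. → (2, 13)

(2, 13)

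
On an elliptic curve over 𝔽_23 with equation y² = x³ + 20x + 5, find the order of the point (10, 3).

8

2P: tangent at (10, 3): λ = (3·10² + 20)/(2·3) ≡ 21/6. 6⁻¹ ≡ 4 (mod 23), so λ ≡ 21·4 ≡ 15.
  x = λ² - 10 - 10 = 225 - 20 ≡ 21; y = λ·(10 - 21) - 3 ≡ 16. → (21, 16)
3P: (21, 16) + (10, 3). λ = (3 - 16)/(10 - 21) ≡ 10/12 mod 23. 12⁻¹ ≡ 2 (mod 23), so λ ≡ 20.
  x = λ² - 21 - 10 = 400 - 31 ≡ 1; y = λ·(21 - 1) - 16 ≡ 16. → (1, 16)
4P: (1, 16) + (10, 3). λ = (3 - 16)/(10 - 1) ≡ 10/9 mod 23. 9⁻¹ ≡ 18 (mod 23) since 9·18 = 162 ≡ 1, so λ ≡ 19.
  x = λ² - 1 - 10 = 361 - 11 ≡ 5; y = λ·(1 - 5) - 16 ≡ 0. → (5, 0)
5P: (5, 0) + (10, 3). λ = (3 - 0)/(10 - 5) ≡ 3/5 mod 23. 5⁻¹ ≡ 14 (mod 23), so λ ≡ 19.
  x = λ² - 5 - 10 = 361 - 15 ≡ 1; y = λ·(5 - 1) - 0 ≡ 7. → (1, 7)
6P: (1, 7) + (10, 3). λ = (3 - 7)/(10 - 1) ≡ 19/9 mod 23. 9⁻¹ ≡ 18 (mod 23), so λ ≡ 20.
  x = λ² - 1 - 10 = 400 - 11 ≡ 21; y = λ·(1 - 21) - 7 ≡ 7. → (21, 7)
7P: (21, 7) + (10, 3). λ = (3 - 7)/(10 - 21) ≡ 19/12 mod 23. 12⁻¹ ≡ 2 (mod 23), so λ ≡ 15.
  x = λ² - 21 - 10 = 225 - 31 ≡ 10; y = λ·(21 - 10) - 7 ≡ 20. → (10, 20)
8P: (10, 20) + (10, 3): same x and y₁ ≡ -y₂, so the sum is O.
8P = O, so the order is 8.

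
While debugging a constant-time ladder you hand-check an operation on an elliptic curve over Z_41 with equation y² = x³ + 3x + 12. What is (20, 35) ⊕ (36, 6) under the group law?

(24, 3)

(20, 35) + (36, 6). λ = (6 - 35)/(36 - 20) ≡ 12/16 mod 41. 16⁻¹ ≡ 18 (mod 41) since 16·18 = 288 ≡ 1, so λ ≡ 11.
  x = λ² - 20 - 36 = 121 - 56 ≡ 24; y = λ·(20 - 24) - 35 ≡ 3. → (24, 3)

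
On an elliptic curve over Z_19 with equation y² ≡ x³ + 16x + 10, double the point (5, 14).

tangent at (5, 14): λ = (3·5² + 16)/(2·14) ≡ 15/9. 9⁻¹ ≡ 17 (mod 19), so λ ≡ 15·17 ≡ 8.
  x = λ² - 5 - 5 = 64 - 10 ≡ 16; y = λ·(5 - 16) - 14 ≡ 12. → (16, 12)

(16, 12)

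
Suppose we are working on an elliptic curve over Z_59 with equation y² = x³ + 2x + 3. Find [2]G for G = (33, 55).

tangent at (33, 55): λ = (3·33² + 2)/(2·55) ≡ 24/51. 51⁻¹ ≡ 22 (mod 59) since 51·22 = 1122 ≡ 1, so λ ≡ 24·22 ≡ 56.
  x = λ² - 33 - 33 = 3136 - 66 ≡ 2; y = λ·(33 - 2) - 55 ≡ 29. → (2, 29)

(2, 29)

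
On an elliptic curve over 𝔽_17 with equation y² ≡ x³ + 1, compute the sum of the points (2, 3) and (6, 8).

(2, 3) + (6, 8). λ = (8 - 3)/(6 - 2) ≡ 5/4 mod 17. 4⁻¹ ≡ 13 (mod 17), so λ ≡ 14.
  x = λ² - 2 - 6 = 196 - 8 ≡ 1; y = λ·(2 - 1) - 3 ≡ 11. → (1, 11)

(1, 11)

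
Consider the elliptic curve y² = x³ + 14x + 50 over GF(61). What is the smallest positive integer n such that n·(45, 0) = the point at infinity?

2P: (45, 0) + (45, 0): same x and y₁ ≡ -y₂, so the sum is the point at infinity.
2P = the point at infinity, so the order is 2.

2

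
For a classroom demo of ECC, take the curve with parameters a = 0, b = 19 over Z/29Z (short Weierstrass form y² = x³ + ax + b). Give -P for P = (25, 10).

-(25, 10) = (25, -10 mod 29) = (25, 19).

(25, 19)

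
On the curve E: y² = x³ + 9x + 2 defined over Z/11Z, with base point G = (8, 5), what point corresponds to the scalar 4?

Double-and-add on 4 = (100)₂. Start with G = (8, 5) for the leading 1-bit.
double: tangent at (8, 5): λ = (3·8² + 9)/(2·5) ≡ 3/10. 10⁻¹ ≡ 10 (mod 11) since 10·10 = 100 ≡ 1, so λ ≡ 3·10 ≡ 8.
  x = λ² - 8 - 8 = 64 - 16 ≡ 4; y = λ·(8 - 4) - 5 ≡ 5. → (4, 5)
double: tangent at (4, 5): λ = (3·4² + 9)/(2·5) ≡ 2/10. 10⁻¹ ≡ 10 (mod 11), so λ ≡ 2·10 ≡ 9.
  x = λ² - 4 - 4 = 81 - 8 ≡ 7; y = λ·(4 - 7) - 5 ≡ 1. → (7, 1)

(7, 1)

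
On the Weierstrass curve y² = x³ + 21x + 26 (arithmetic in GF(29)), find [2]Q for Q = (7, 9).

(28, 27)

tangent at (7, 9): λ = (3·7² + 21)/(2·9) ≡ 23/18. 18⁻¹ ≡ 21 (mod 29), so λ ≡ 23·21 ≡ 19.
  x = λ² - 7 - 7 = 361 - 14 ≡ 28; y = λ·(7 - 28) - 9 ≡ 27. → (28, 27)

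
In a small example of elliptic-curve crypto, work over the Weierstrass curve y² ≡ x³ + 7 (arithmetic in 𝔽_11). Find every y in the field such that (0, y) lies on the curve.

x³ + 0x + 7 = 7 ≡ 7 (mod 11).
7 is a non-residue mod 11; no y exists.

none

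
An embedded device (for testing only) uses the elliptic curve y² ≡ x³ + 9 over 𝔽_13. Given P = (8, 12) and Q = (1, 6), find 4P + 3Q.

First 4P:
Double-and-add on 4 = (100)₂. Start with P = (8, 12) for the leading 1-bit.
double: tangent at (8, 12): λ = (3·8² + 0)/(2·12) ≡ 10/11. 11⁻¹ ≡ 6 (mod 13), so λ ≡ 10·6 ≡ 8.
  x = λ² - 8 - 8 = 64 - 16 ≡ 9; y = λ·(8 - 9) - 12 ≡ 6. → (9, 6)
double: tangent at (9, 6): λ = (3·9² + 0)/(2·6) ≡ 9/12. 12⁻¹ ≡ 12 (mod 13), so λ ≡ 9·12 ≡ 4.
  x = λ² - 9 - 9 = 16 - 18 ≡ 11; y = λ·(9 - 11) - 6 ≡ 12. → (11, 12)
4P = (11, 12).
Next 3Q:
Repeated addition: build up to 3Q.
2Q: tangent at (1, 6): λ = (3·1² + 0)/(2·6) ≡ 3/12. 12⁻¹ ≡ 12 (mod 13) since 12·12 = 144 ≡ 1, so λ ≡ 3·12 ≡ 10.
  x = λ² - 1 - 1 = 100 - 2 ≡ 7; y = λ·(1 - 7) - 6 ≡ 12. → (7, 12)
3Q: (7, 12) + (1, 6). λ = (6 - 12)/(1 - 7) ≡ 7/7 mod 13. 7⁻¹ ≡ 2 (mod 13), so λ ≡ 1.
  x = λ² - 7 - 1 = 1 - 8 ≡ 6; y = λ·(7 - 6) - 12 ≡ 2. → (6, 2)
3Q = (6, 2).
Finally 4P + 3Q:
(11, 12) + (6, 2). λ = (2 - 12)/(6 - 11) ≡ 3/8 mod 13. 8⁻¹ ≡ 5 (mod 13), so λ ≡ 2.
  x = λ² - 11 - 6 = 4 - 17 ≡ 0; y = λ·(11 - 0) - 12 ≡ 10. → (0, 10)

(0, 10)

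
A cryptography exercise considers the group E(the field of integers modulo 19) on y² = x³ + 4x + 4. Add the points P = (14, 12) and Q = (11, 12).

(14, 12) + (11, 12). λ = (12 - 12)/(11 - 14) ≡ 0/16 mod 19. 16⁻¹ ≡ 6 (mod 19), so λ ≡ 0.
  x = λ² - 14 - 11 = 0 - 25 ≡ 13; y = λ·(14 - 13) - 12 ≡ 7. → (13, 7)

(13, 7)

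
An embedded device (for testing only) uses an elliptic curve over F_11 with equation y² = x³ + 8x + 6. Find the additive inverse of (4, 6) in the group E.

-(4, 6) = (4, -6 mod 11) = (4, 5).

(4, 5)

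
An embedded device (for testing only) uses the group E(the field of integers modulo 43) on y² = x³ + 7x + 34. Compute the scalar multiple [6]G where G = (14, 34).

Repeated addition: build up to 6G.
2G: tangent at (14, 34): λ = (3·14² + 7)/(2·34) ≡ 36/25. 25⁻¹ ≡ 31 (mod 43) since 25·31 = 775 ≡ 1, so λ ≡ 36·31 ≡ 41.
  x = λ² - 14 - 14 = 1681 - 28 ≡ 19; y = λ·(14 - 19) - 34 ≡ 19. → (19, 19)
3G: (19, 19) + (14, 34). λ = (34 - 19)/(14 - 19) ≡ 15/38 mod 43. 38⁻¹ ≡ 17 (mod 43), so λ ≡ 40.
  x = λ² - 19 - 14 = 1600 - 33 ≡ 19; y = λ·(19 - 19) - 19 ≡ 24. → (19, 24)
4G: (19, 24) + (14, 34). λ = (34 - 24)/(14 - 19) ≡ 10/38 mod 43. 38⁻¹ ≡ 17 (mod 43) since 38·17 = 646 ≡ 1, so λ ≡ 41.
  x = λ² - 19 - 14 = 1681 - 33 ≡ 14; y = λ·(19 - 14) - 24 ≡ 9. → (14, 9)
5G: (14, 9) + (14, 34): same x and y₁ ≡ -y₂, so the sum is 𝒪.
6G: 𝒪 + (14, 34) = (14, 34) (identity).

(14, 34)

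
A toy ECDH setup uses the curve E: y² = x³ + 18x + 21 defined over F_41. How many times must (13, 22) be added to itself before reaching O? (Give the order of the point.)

3

2P: tangent at (13, 22): λ = (3·13² + 18)/(2·22) ≡ 33/3. 3⁻¹ ≡ 14 (mod 41) since 3·14 = 42 ≡ 1, so λ ≡ 33·14 ≡ 11.
  x = λ² - 13 - 13 = 121 - 26 ≡ 13; y = λ·(13 - 13) - 22 ≡ 19. → (13, 19)
3P: (13, 19) + (13, 22): same x and y₁ ≡ -y₂, so the sum is O.
3P = O, so the order is 3.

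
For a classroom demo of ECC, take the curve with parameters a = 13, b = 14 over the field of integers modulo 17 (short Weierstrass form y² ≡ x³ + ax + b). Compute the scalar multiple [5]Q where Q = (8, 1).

(8, 16)

Double-and-add on 5 = (101)₂. Start with Q = (8, 1) for the leading 1-bit.
double: tangent at (8, 1): λ = (3·8² + 13)/(2·1) ≡ 1/2. 2⁻¹ ≡ 9 (mod 17), so λ ≡ 1·9 ≡ 9.
  x = λ² - 8 - 8 = 81 - 16 ≡ 14; y = λ·(8 - 14) - 1 ≡ 13. → (14, 13)
double: tangent at (14, 13): λ = (3·14² + 13)/(2·13) ≡ 6/9. 9⁻¹ ≡ 2 (mod 17), so λ ≡ 6·2 ≡ 12.
  x = λ² - 14 - 14 = 144 - 28 ≡ 14; y = λ·(14 - 14) - 13 ≡ 4. → (14, 4)
add Q: (14, 4) + (8, 1). λ = (1 - 4)/(8 - 14) ≡ 14/11 mod 17. 11⁻¹ ≡ 14 (mod 17) since 11·14 = 154 ≡ 1, so λ ≡ 9.
  x = λ² - 14 - 8 = 81 - 22 ≡ 8; y = λ·(14 - 8) - 4 ≡ 16. → (8, 16)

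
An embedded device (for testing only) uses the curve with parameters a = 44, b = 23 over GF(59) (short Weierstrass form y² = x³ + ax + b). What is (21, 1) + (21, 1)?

tangent at (21, 1): λ = (3·21² + 44)/(2·1) ≡ 10/2. 2⁻¹ ≡ 30 (mod 59), so λ ≡ 10·30 ≡ 5.
  x = λ² - 21 - 21 = 25 - 42 ≡ 42; y = λ·(21 - 42) - 1 ≡ 12. → (42, 12)

(42, 12)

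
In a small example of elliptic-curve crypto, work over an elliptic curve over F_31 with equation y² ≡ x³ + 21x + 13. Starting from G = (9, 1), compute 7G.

Double-and-add on 7 = (111)₂. Start with G = (9, 1) for the leading 1-bit.
double: tangent at (9, 1): λ = (3·9² + 21)/(2·1) ≡ 16/2. 2⁻¹ ≡ 16 (mod 31) since 2·16 = 32 ≡ 1, so λ ≡ 16·16 ≡ 8.
  x = λ² - 9 - 9 = 64 - 18 ≡ 15; y = λ·(9 - 15) - 1 ≡ 13. → (15, 13)
add G: (15, 13) + (9, 1). λ = (1 - 13)/(9 - 15) ≡ 19/25 mod 31. 25⁻¹ ≡ 5 (mod 31), so λ ≡ 2.
  x = λ² - 15 - 9 = 4 - 24 ≡ 11; y = λ·(15 - 11) - 13 ≡ 26. → (11, 26)
double: tangent at (11, 26): λ = (3·11² + 21)/(2·26) ≡ 12/21. 21⁻¹ ≡ 3 (mod 31), so λ ≡ 12·3 ≡ 5.
  x = λ² - 11 - 11 = 25 - 22 ≡ 3; y = λ·(11 - 3) - 26 ≡ 14. → (3, 14)
add G: (3, 14) + (9, 1). λ = (1 - 14)/(9 - 3) ≡ 18/6 mod 31. 6⁻¹ ≡ 26 (mod 31), so λ ≡ 3.
  x = λ² - 3 - 9 = 9 - 12 ≡ 28; y = λ·(3 - 28) - 14 ≡ 4. → (28, 4)

(28, 4)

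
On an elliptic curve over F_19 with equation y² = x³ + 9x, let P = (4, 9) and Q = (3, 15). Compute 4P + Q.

First 4P:
Double-and-add on 4 = (100)₂. Start with P = (4, 9) for the leading 1-bit.
double: tangent at (4, 9): λ = (3·4² + 9)/(2·9) ≡ 0/18. 18⁻¹ ≡ 18 (mod 19) since 18·18 = 324 ≡ 1, so λ ≡ 0·18 ≡ 0.
  x = λ² - 4 - 4 = 0 - 8 ≡ 11; y = λ·(4 - 11) - 9 ≡ 10. → (11, 10)
double: tangent at (11, 10): λ = (3·11² + 9)/(2·10) ≡ 11/1. 1⁻¹ ≡ 1 (mod 19), so λ ≡ 11·1 ≡ 11.
  x = λ² - 11 - 11 = 121 - 22 ≡ 4; y = λ·(11 - 4) - 10 ≡ 10. → (4, 10)
4P = (4, 10).
Finally 4P + Q:
(4, 10) + (3, 15). λ = (15 - 10)/(3 - 4) ≡ 5/18 mod 19. 18⁻¹ ≡ 18 (mod 19), so λ ≡ 14.
  x = λ² - 4 - 3 = 196 - 7 ≡ 18; y = λ·(4 - 18) - 10 ≡ 3. → (18, 3)

(18, 3)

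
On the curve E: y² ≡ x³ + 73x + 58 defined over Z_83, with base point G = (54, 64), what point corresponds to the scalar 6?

Repeated addition: build up to 6G.
2G: tangent at (54, 64): λ = (3·54² + 73)/(2·64) ≡ 23/45. 45⁻¹ ≡ 24 (mod 83), so λ ≡ 23·24 ≡ 54.
  x = λ² - 54 - 54 = 2916 - 108 ≡ 69; y = λ·(54 - 69) - 64 ≡ 39. → (69, 39)
3G: (69, 39) + (54, 64). λ = (64 - 39)/(54 - 69) ≡ 25/68 mod 83. 68⁻¹ ≡ 11 (mod 83), so λ ≡ 26.
  x = λ² - 69 - 54 = 676 - 123 ≡ 55; y = λ·(69 - 55) - 39 ≡ 76. → (55, 76)
4G: (55, 76) + (54, 64). λ = (64 - 76)/(54 - 55) ≡ 71/82 mod 83. 82⁻¹ ≡ 82 (mod 83), so λ ≡ 12.
  x = λ² - 55 - 54 = 144 - 109 ≡ 35; y = λ·(55 - 35) - 76 ≡ 81. → (35, 81)
5G: (35, 81) + (54, 64). λ = (64 - 81)/(54 - 35) ≡ 66/19 mod 83. 19⁻¹ ≡ 35 (mod 83) since 19·35 = 665 ≡ 1, so λ ≡ 69.
  x = λ² - 35 - 54 = 4761 - 89 ≡ 24; y = λ·(35 - 24) - 81 ≡ 14. → (24, 14)
6G: (24, 14) + (54, 64). λ = (64 - 14)/(54 - 24) ≡ 50/30 mod 83. 30⁻¹ ≡ 36 (mod 83), so λ ≡ 57.
  x = λ² - 24 - 54 = 3249 - 78 ≡ 17; y = λ·(24 - 17) - 14 ≡ 53. → (17, 53)

(17, 53)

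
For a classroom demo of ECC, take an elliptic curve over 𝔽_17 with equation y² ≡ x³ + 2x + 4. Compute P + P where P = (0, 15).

(13, 0)

tangent at (0, 15): λ = (3·0² + 2)/(2·15) ≡ 2/13. 13⁻¹ ≡ 4 (mod 17) since 13·4 = 52 ≡ 1, so λ ≡ 2·4 ≡ 8.
  x = λ² - 0 - 0 = 64 - 0 ≡ 13; y = λ·(0 - 13) - 15 ≡ 0. → (13, 0)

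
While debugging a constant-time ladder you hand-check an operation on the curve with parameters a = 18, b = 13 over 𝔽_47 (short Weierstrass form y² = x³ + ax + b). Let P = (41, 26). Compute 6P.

(31, 0)

Double-and-add on 6 = (110)₂. Start with P = (41, 26) for the leading 1-bit.
double: tangent at (41, 26): λ = (3·41² + 18)/(2·26) ≡ 32/5. 5⁻¹ ≡ 19 (mod 47) since 5·19 = 95 ≡ 1, so λ ≡ 32·19 ≡ 44.
  x = λ² - 41 - 41 = 1936 - 82 ≡ 21; y = λ·(41 - 21) - 26 ≡ 8. → (21, 8)
add P: (21, 8) + (41, 26). λ = (26 - 8)/(41 - 21) ≡ 18/20 mod 47. 20⁻¹ ≡ 40 (mod 47), so λ ≡ 15.
  x = λ² - 21 - 41 = 225 - 62 ≡ 22; y = λ·(21 - 22) - 8 ≡ 24. → (22, 24)
double: tangent at (22, 24): λ = (3·22² + 18)/(2·24) ≡ 13/1. 1⁻¹ ≡ 1 (mod 47), so λ ≡ 13·1 ≡ 13.
  x = λ² - 22 - 22 = 169 - 44 ≡ 31; y = λ·(22 - 31) - 24 ≡ 0. → (31, 0)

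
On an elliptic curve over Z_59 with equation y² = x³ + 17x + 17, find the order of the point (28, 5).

3

2P: tangent at (28, 5): λ = (3·28² + 17)/(2·5) ≡ 9/10. 10⁻¹ ≡ 6 (mod 59) since 10·6 = 60 ≡ 1, so λ ≡ 9·6 ≡ 54.
  x = λ² - 28 - 28 = 2916 - 56 ≡ 28; y = λ·(28 - 28) - 5 ≡ 54. → (28, 54)
3P: (28, 54) + (28, 5): same x and y₁ ≡ -y₂, so the sum is ∞.
3P = ∞, so the order is 3.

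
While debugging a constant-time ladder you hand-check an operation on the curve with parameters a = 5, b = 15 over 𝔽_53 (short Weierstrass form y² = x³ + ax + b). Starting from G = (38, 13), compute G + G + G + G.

Double-and-add on 4 = (100)₂. Start with G = (38, 13) for the leading 1-bit.
double: tangent at (38, 13): λ = (3·38² + 5)/(2·13) ≡ 44/26. 26⁻¹ ≡ 51 (mod 53) since 26·51 = 1326 ≡ 1, so λ ≡ 44·51 ≡ 18.
  x = λ² - 38 - 38 = 324 - 76 ≡ 36; y = λ·(38 - 36) - 13 ≡ 23. → (36, 23)
double: tangent at (36, 23): λ = (3·36² + 5)/(2·23) ≡ 24/46. 46⁻¹ ≡ 15 (mod 53) since 46·15 = 690 ≡ 1, so λ ≡ 24·15 ≡ 42.
  x = λ² - 36 - 36 = 1764 - 72 ≡ 49; y = λ·(36 - 49) - 23 ≡ 14. → (49, 14)

(49, 14)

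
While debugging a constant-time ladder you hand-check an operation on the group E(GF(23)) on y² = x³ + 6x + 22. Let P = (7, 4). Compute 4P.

(21, 5)

Double-and-add on 4 = (100)₂. Start with P = (7, 4) for the leading 1-bit.
double: tangent at (7, 4): λ = (3·7² + 6)/(2·4) ≡ 15/8. 8⁻¹ ≡ 3 (mod 23) since 8·3 = 24 ≡ 1, so λ ≡ 15·3 ≡ 22.
  x = λ² - 7 - 7 = 484 - 14 ≡ 10; y = λ·(7 - 10) - 4 ≡ 22. → (10, 22)
double: tangent at (10, 22): λ = (3·10² + 6)/(2·22) ≡ 7/21. 21⁻¹ ≡ 11 (mod 23) since 21·11 = 231 ≡ 1, so λ ≡ 7·11 ≡ 8.
  x = λ² - 10 - 10 = 64 - 20 ≡ 21; y = λ·(10 - 21) - 22 ≡ 5. → (21, 5)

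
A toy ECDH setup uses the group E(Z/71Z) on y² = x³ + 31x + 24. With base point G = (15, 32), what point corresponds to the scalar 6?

(24, 45)

Repeated addition: build up to 6G.
2G: tangent at (15, 32): λ = (3·15² + 31)/(2·32) ≡ 67/64. 64⁻¹ ≡ 10 (mod 71), so λ ≡ 67·10 ≡ 31.
  x = λ² - 15 - 15 = 961 - 30 ≡ 8; y = λ·(15 - 8) - 32 ≡ 43. → (8, 43)
3G: (8, 43) + (15, 32). λ = (32 - 43)/(15 - 8) ≡ 60/7 mod 71. 7⁻¹ ≡ 61 (mod 71), so λ ≡ 39.
  x = λ² - 8 - 15 = 1521 - 23 ≡ 7; y = λ·(8 - 7) - 43 ≡ 67. → (7, 67)
4G: (7, 67) + (15, 32). λ = (32 - 67)/(15 - 7) ≡ 36/8 mod 71. 8⁻¹ ≡ 9 (mod 71), so λ ≡ 40.
  x = λ² - 7 - 15 = 1600 - 22 ≡ 16; y = λ·(7 - 16) - 67 ≡ 70. → (16, 70)
5G: (16, 70) + (15, 32). λ = (32 - 70)/(15 - 16) ≡ 33/70 mod 71. 70⁻¹ ≡ 70 (mod 71), so λ ≡ 38.
  x = λ² - 16 - 15 = 1444 - 31 ≡ 64; y = λ·(16 - 64) - 70 ≡ 23. → (64, 23)
6G: (64, 23) + (15, 32). λ = (32 - 23)/(15 - 64) ≡ 9/22 mod 71. 22⁻¹ ≡ 42 (mod 71), so λ ≡ 23.
  x = λ² - 64 - 15 = 529 - 79 ≡ 24; y = λ·(64 - 24) - 23 ≡ 45. → (24, 45)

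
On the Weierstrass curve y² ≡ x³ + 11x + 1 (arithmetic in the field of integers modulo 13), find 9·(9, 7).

Write P = (9, 7).
Double-and-add on 9 = (1001)₂. Start with P = (9, 7) for the leading 1-bit.
double: tangent at (9, 7): λ = (3·9² + 11)/(2·7) ≡ 7/1. 1⁻¹ ≡ 1 (mod 13) since 1·1 = 1 ≡ 1, so λ ≡ 7·1 ≡ 7.
  x = λ² - 9 - 9 = 49 - 18 ≡ 5; y = λ·(9 - 5) - 7 ≡ 8. → (5, 8)
double: tangent at (5, 8): λ = (3·5² + 11)/(2·8) ≡ 8/3. 3⁻¹ ≡ 9 (mod 13), so λ ≡ 8·9 ≡ 7.
  x = λ² - 5 - 5 = 49 - 10 ≡ 0; y = λ·(5 - 0) - 8 ≡ 1. → (0, 1)
double: tangent at (0, 1): λ = (3·0² + 11)/(2·1) ≡ 11/2. 2⁻¹ ≡ 7 (mod 13) since 2·7 = 14 ≡ 1, so λ ≡ 11·7 ≡ 12.
  x = λ² - 0 - 0 = 144 - 0 ≡ 1; y = λ·(0 - 1) - 1 ≡ 0. → (1, 0)
add P: (1, 0) + (9, 7). λ = (7 - 0)/(9 - 1) ≡ 7/8 mod 13. 8⁻¹ ≡ 5 (mod 13) since 8·5 = 40 ≡ 1, so λ ≡ 9.
  x = λ² - 1 - 9 = 81 - 10 ≡ 6; y = λ·(1 - 6) - 0 ≡ 7. → (6, 7)

(6, 7)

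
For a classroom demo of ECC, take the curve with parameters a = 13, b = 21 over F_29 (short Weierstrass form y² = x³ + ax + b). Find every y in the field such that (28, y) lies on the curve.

6, 23

x³ + 13x + 21 = 22337 ≡ 7 (mod 29).
Square roots of 7 mod 29: 6 and 23 (since 6² = 36 ≡ 7).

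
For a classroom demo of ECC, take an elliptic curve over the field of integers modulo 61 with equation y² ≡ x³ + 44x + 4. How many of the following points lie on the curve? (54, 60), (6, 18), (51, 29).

0

(54, 60): 60² ≡ 1, rhs ≡ 24 → off.
(6, 18): 18² ≡ 19, rhs ≡ 57 → off.
(51, 29): 29² ≡ 48, rhs ≡ 28 → off.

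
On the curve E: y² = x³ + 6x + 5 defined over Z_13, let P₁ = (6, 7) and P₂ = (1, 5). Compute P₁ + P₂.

(6, 7) + (1, 5). λ = (5 - 7)/(1 - 6) ≡ 11/8 mod 13. 8⁻¹ ≡ 5 (mod 13), so λ ≡ 3.
  x = λ² - 6 - 1 = 9 - 7 ≡ 2; y = λ·(6 - 2) - 7 ≡ 5. → (2, 5)

(2, 5)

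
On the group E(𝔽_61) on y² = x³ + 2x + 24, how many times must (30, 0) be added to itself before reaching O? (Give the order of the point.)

2

2P: (30, 0) + (30, 0): same x and y₁ ≡ -y₂, so the sum is O.
2P = O, so the order is 2.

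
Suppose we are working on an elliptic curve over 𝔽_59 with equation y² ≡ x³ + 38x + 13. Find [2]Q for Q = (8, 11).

(46, 53)

tangent at (8, 11): λ = (3·8² + 38)/(2·11) ≡ 53/22. 22⁻¹ ≡ 51 (mod 59), so λ ≡ 53·51 ≡ 48.
  x = λ² - 8 - 8 = 2304 - 16 ≡ 46; y = λ·(8 - 46) - 11 ≡ 53. → (46, 53)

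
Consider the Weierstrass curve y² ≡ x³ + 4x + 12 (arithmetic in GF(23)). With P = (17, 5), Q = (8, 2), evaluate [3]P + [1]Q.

First 3P:
Repeated addition: build up to 3P.
2P: tangent at (17, 5): λ = (3·17² + 4)/(2·5) ≡ 20/10. 10⁻¹ ≡ 7 (mod 23) since 10·7 = 70 ≡ 1, so λ ≡ 20·7 ≡ 2.
  x = λ² - 17 - 17 = 4 - 34 ≡ 16; y = λ·(17 - 16) - 5 ≡ 20. → (16, 20)
3P: (16, 20) + (17, 5). λ = (5 - 20)/(17 - 16) ≡ 8/1 mod 23. 1⁻¹ ≡ 1 (mod 23) since 1·1 = 1 ≡ 1, so λ ≡ 8.
  x = λ² - 16 - 17 = 64 - 33 ≡ 8; y = λ·(16 - 8) - 20 ≡ 21. → (8, 21)
3P = (8, 21).
Finally 3P + Q:
(8, 21) + (8, 2): same x and y₁ ≡ -y₂, so the sum is ∞.

O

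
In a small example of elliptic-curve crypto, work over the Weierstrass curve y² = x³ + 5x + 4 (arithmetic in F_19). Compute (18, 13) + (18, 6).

The two points share x = 18 and their y-coordinates satisfy 13 + 6 ≡ 0 (mod 19), so they are inverses. Their sum is O.

O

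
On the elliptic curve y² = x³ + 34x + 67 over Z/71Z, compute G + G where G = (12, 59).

(34, 25)

tangent at (12, 59): λ = (3·12² + 34)/(2·59) ≡ 40/47. 47⁻¹ ≡ 68 (mod 71) since 47·68 = 3196 ≡ 1, so λ ≡ 40·68 ≡ 22.
  x = λ² - 12 - 12 = 484 - 24 ≡ 34; y = λ·(12 - 34) - 59 ≡ 25. → (34, 25)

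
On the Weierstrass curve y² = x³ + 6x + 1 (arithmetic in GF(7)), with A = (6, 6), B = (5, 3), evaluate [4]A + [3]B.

First 4A:
Double-and-add on 4 = (100)₂. Start with A = (6, 6) for the leading 1-bit.
double: tangent at (6, 6): λ = (3·6² + 6)/(2·6) ≡ 2/5. 5⁻¹ ≡ 3 (mod 7) since 5·3 = 15 ≡ 1, so λ ≡ 2·3 ≡ 6.
  x = λ² - 6 - 6 = 36 - 12 ≡ 3; y = λ·(6 - 3) - 6 ≡ 5. → (3, 5)
double: tangent at (3, 5): λ = (3·3² + 6)/(2·5) ≡ 5/3. 3⁻¹ ≡ 5 (mod 7), so λ ≡ 5·5 ≡ 4.
  x = λ² - 3 - 3 = 16 - 6 ≡ 3; y = λ·(3 - 3) - 5 ≡ 2. → (3, 2)
4A = (3, 2).
Next 3B:
Repeated addition: build up to 3B.
2B: tangent at (5, 3): λ = (3·5² + 6)/(2·3) ≡ 4/6. 6⁻¹ ≡ 6 (mod 7) since 6·6 = 36 ≡ 1, so λ ≡ 4·6 ≡ 3.
  x = λ² - 5 - 5 = 9 - 10 ≡ 6; y = λ·(5 - 6) - 3 ≡ 1. → (6, 1)
3B: (6, 1) + (5, 3). λ = (3 - 1)/(5 - 6) ≡ 2/6 mod 7. 6⁻¹ ≡ 6 (mod 7), so λ ≡ 5.
  x = λ² - 6 - 5 = 25 - 11 ≡ 0; y = λ·(6 - 0) - 1 ≡ 1. → (0, 1)
3B = (0, 1).
Finally 4A + 3B:
(3, 2) + (0, 1). λ = (1 - 2)/(0 - 3) ≡ 6/4 mod 7. 4⁻¹ ≡ 2 (mod 7) since 4·2 = 8 ≡ 1, so λ ≡ 5.
  x = λ² - 3 - 0 = 25 - 3 ≡ 1; y = λ·(3 - 1) - 2 ≡ 1. → (1, 1)

(1, 1)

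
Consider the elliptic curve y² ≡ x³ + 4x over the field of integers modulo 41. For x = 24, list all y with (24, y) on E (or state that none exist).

x³ + 4x + 0 = 13920 ≡ 21 (mod 41).
Square roots of 21 mod 41: 12 and 29 (since 12² = 144 ≡ 21).

12, 29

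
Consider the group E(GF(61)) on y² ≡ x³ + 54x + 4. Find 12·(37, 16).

(20, 19)

Write G = (37, 16).
Repeated addition: build up to 12G.
2G: tangent at (37, 16): λ = (3·37² + 54)/(2·16) ≡ 13/32. 32⁻¹ ≡ 21 (mod 61) since 32·21 = 672 ≡ 1, so λ ≡ 13·21 ≡ 29.
  x = λ² - 37 - 37 = 841 - 74 ≡ 35; y = λ·(37 - 35) - 16 ≡ 42. → (35, 42)
3G: (35, 42) + (37, 16). λ = (16 - 42)/(37 - 35) ≡ 35/2 mod 61. 2⁻¹ ≡ 31 (mod 61), so λ ≡ 48.
  x = λ² - 35 - 37 = 2304 - 72 ≡ 36; y = λ·(35 - 36) - 42 ≡ 32. → (36, 32)
4G: (36, 32) + (37, 16). λ = (16 - 32)/(37 - 36) ≡ 45/1 mod 61. 1⁻¹ ≡ 1 (mod 61), so λ ≡ 45.
  x = λ² - 36 - 37 = 2025 - 73 ≡ 0; y = λ·(36 - 0) - 32 ≡ 2. → (0, 2)
5G: (0, 2) + (37, 16). λ = (16 - 2)/(37 - 0) ≡ 14/37 mod 61. 37⁻¹ ≡ 33 (mod 61) since 37·33 = 1221 ≡ 1, so λ ≡ 35.
  x = λ² - 0 - 37 = 1225 - 37 ≡ 29; y = λ·(0 - 29) - 2 ≡ 20. → (29, 20)
6G: (29, 20) + (37, 16). λ = (16 - 20)/(37 - 29) ≡ 57/8 mod 61. 8⁻¹ ≡ 23 (mod 61), so λ ≡ 30.
  x = λ² - 29 - 37 = 900 - 66 ≡ 41; y = λ·(29 - 41) - 20 ≡ 47. → (41, 47)
7G: (41, 47) + (37, 16). λ = (16 - 47)/(37 - 41) ≡ 30/57 mod 61. 57⁻¹ ≡ 15 (mod 61) since 57·15 = 855 ≡ 1, so λ ≡ 23.
  x = λ² - 41 - 37 = 529 - 78 ≡ 24; y = λ·(41 - 24) - 47 ≡ 39. → (24, 39)
8G: (24, 39) + (37, 16). λ = (16 - 39)/(37 - 24) ≡ 38/13 mod 61. 13⁻¹ ≡ 47 (mod 61), so λ ≡ 17.
  x = λ² - 24 - 37 = 289 - 61 ≡ 45; y = λ·(24 - 45) - 39 ≡ 31. → (45, 31)
9G: (45, 31) + (37, 16). λ = (16 - 31)/(37 - 45) ≡ 46/53 mod 61. 53⁻¹ ≡ 38 (mod 61), so λ ≡ 40.
  x = λ² - 45 - 37 = 1600 - 82 ≡ 54; y = λ·(45 - 54) - 31 ≡ 36. → (54, 36)
10G: (54, 36) + (37, 16). λ = (16 - 36)/(37 - 54) ≡ 41/44 mod 61. 44⁻¹ ≡ 43 (mod 61) since 44·43 = 1892 ≡ 1, so λ ≡ 55.
  x = λ² - 54 - 37 = 3025 - 91 ≡ 6; y = λ·(54 - 6) - 36 ≡ 42. → (6, 42)
11G: (6, 42) + (37, 16). λ = (16 - 42)/(37 - 6) ≡ 35/31 mod 61. 31⁻¹ ≡ 2 (mod 61), so λ ≡ 9.
  x = λ² - 6 - 37 = 81 - 43 ≡ 38; y = λ·(6 - 38) - 42 ≡ 36. → (38, 36)
12G: (38, 36) + (37, 16). λ = (16 - 36)/(37 - 38) ≡ 41/60 mod 61. 60⁻¹ ≡ 60 (mod 61) since 60·60 = 3600 ≡ 1, so λ ≡ 20.
  x = λ² - 38 - 37 = 400 - 75 ≡ 20; y = λ·(38 - 20) - 36 ≡ 19. → (20, 19)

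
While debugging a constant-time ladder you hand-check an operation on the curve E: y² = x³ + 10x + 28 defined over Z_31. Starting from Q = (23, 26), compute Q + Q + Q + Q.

Double-and-add on 4 = (100)₂. Start with Q = (23, 26) for the leading 1-bit.
double: tangent at (23, 26): λ = (3·23² + 10)/(2·26) ≡ 16/21. 21⁻¹ ≡ 3 (mod 31) since 21·3 = 63 ≡ 1, so λ ≡ 16·3 ≡ 17.
  x = λ² - 23 - 23 = 289 - 46 ≡ 26; y = λ·(23 - 26) - 26 ≡ 16. → (26, 16)
double: tangent at (26, 16): λ = (3·26² + 10)/(2·16) ≡ 23/1. 1⁻¹ ≡ 1 (mod 31), so λ ≡ 23·1 ≡ 23.
  x = λ² - 26 - 26 = 529 - 52 ≡ 12; y = λ·(26 - 12) - 16 ≡ 27. → (12, 27)

(12, 27)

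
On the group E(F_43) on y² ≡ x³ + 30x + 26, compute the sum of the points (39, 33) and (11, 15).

(34, 4)

(39, 33) + (11, 15). λ = (15 - 33)/(11 - 39) ≡ 25/15 mod 43. 15⁻¹ ≡ 23 (mod 43), so λ ≡ 16.
  x = λ² - 39 - 11 = 256 - 50 ≡ 34; y = λ·(39 - 34) - 33 ≡ 4. → (34, 4)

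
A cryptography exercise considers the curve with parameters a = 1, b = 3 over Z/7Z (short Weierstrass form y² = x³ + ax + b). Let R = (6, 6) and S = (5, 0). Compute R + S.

(4, 6)

(6, 6) + (5, 0). λ = (0 - 6)/(5 - 6) ≡ 1/6 mod 7. 6⁻¹ ≡ 6 (mod 7), so λ ≡ 6.
  x = λ² - 6 - 5 = 36 - 11 ≡ 4; y = λ·(6 - 4) - 6 ≡ 6. → (4, 6)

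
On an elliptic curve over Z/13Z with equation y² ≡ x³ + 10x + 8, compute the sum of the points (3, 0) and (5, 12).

(2, 6)

(3, 0) + (5, 12). λ = (12 - 0)/(5 - 3) ≡ 12/2 mod 13. 2⁻¹ ≡ 7 (mod 13), so λ ≡ 6.
  x = λ² - 3 - 5 = 36 - 8 ≡ 2; y = λ·(3 - 2) - 0 ≡ 6. → (2, 6)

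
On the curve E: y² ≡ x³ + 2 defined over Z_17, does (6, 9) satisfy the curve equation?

y² = 9² ≡ 13; x³ + 0x + 2 = 218 ≡ 14 (mod 17). 13 ≠ 14.

no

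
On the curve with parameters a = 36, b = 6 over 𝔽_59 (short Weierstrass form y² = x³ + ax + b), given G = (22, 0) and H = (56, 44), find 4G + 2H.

(11, 9)

First 4G:
Repeated addition: build up to 4G.
2G: (22, 0) + (22, 0): same x and y₁ ≡ -y₂, so the sum is O.
3G: O + (22, 0) = (22, 0) (identity).
4G: (22, 0) + (22, 0): same x and y₁ ≡ -y₂, so the sum is O.
4G = O.
Next 2H:
Repeated addition: build up to 2H.
2H: tangent at (56, 44): λ = (3·56² + 36)/(2·44) ≡ 4/29. 29⁻¹ ≡ 57 (mod 59) since 29·57 = 1653 ≡ 1, so λ ≡ 4·57 ≡ 51.
  x = λ² - 56 - 56 = 2601 - 112 ≡ 11; y = λ·(56 - 11) - 44 ≡ 9. → (11, 9)
2H = (11, 9).
Finally 4G + 2H:
O + (11, 9) = (11, 9) (identity).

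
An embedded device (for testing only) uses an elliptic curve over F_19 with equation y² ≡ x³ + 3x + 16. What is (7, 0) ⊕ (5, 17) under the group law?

(7, 0) + (5, 17). λ = (17 - 0)/(5 - 7) ≡ 17/17 mod 19. 17⁻¹ ≡ 9 (mod 19) since 17·9 = 153 ≡ 1, so λ ≡ 1.
  x = λ² - 7 - 5 = 1 - 12 ≡ 8; y = λ·(7 - 8) - 0 ≡ 18. → (8, 18)

(8, 18)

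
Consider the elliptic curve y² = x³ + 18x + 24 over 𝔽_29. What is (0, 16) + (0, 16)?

tangent at (0, 16): λ = (3·0² + 18)/(2·16) ≡ 18/3. 3⁻¹ ≡ 10 (mod 29) since 3·10 = 30 ≡ 1, so λ ≡ 18·10 ≡ 6.
  x = λ² - 0 - 0 = 36 - 0 ≡ 7; y = λ·(0 - 7) - 16 ≡ 0. → (7, 0)

(7, 0)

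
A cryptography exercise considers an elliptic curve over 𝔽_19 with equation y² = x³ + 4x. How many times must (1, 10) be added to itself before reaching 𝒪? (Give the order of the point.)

5

2P: tangent at (1, 10): λ = (3·1² + 4)/(2·10) ≡ 7/1. 1⁻¹ ≡ 1 (mod 19) since 1·1 = 1 ≡ 1, so λ ≡ 7·1 ≡ 7.
  x = λ² - 1 - 1 = 49 - 2 ≡ 9; y = λ·(1 - 9) - 10 ≡ 10. → (9, 10)
3P: (9, 10) + (1, 10). λ = (10 - 10)/(1 - 9) ≡ 0/11 mod 19. 11⁻¹ ≡ 7 (mod 19) since 11·7 = 77 ≡ 1, so λ ≡ 0.
  x = λ² - 9 - 1 = 0 - 10 ≡ 9; y = λ·(9 - 9) - 10 ≡ 9. → (9, 9)
4P: (9, 9) + (1, 10). λ = (10 - 9)/(1 - 9) ≡ 1/11 mod 19. 11⁻¹ ≡ 7 (mod 19) since 11·7 = 77 ≡ 1, so λ ≡ 7.
  x = λ² - 9 - 1 = 49 - 10 ≡ 1; y = λ·(9 - 1) - 9 ≡ 9. → (1, 9)
5P: (1, 9) + (1, 10): same x and y₁ ≡ -y₂, so the sum is 𝒪.
5P = 𝒪, so the order is 5.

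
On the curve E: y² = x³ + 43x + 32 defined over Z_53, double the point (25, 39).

tangent at (25, 39): λ = (3·25² + 43)/(2·39) ≡ 10/25. 25⁻¹ ≡ 17 (mod 53), so λ ≡ 10·17 ≡ 11.
  x = λ² - 25 - 25 = 121 - 50 ≡ 18; y = λ·(25 - 18) - 39 ≡ 38. → (18, 38)

(18, 38)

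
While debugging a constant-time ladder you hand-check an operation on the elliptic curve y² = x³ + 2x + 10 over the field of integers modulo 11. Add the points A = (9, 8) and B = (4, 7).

(2, 0)

(9, 8) + (4, 7). λ = (7 - 8)/(4 - 9) ≡ 10/6 mod 11. 6⁻¹ ≡ 2 (mod 11), so λ ≡ 9.
  x = λ² - 9 - 4 = 81 - 13 ≡ 2; y = λ·(9 - 2) - 8 ≡ 0. → (2, 0)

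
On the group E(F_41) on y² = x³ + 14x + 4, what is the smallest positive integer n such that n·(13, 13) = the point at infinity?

2P: tangent at (13, 13): λ = (3·13² + 14)/(2·13) ≡ 29/26. 26⁻¹ ≡ 30 (mod 41), so λ ≡ 29·30 ≡ 9.
  x = λ² - 13 - 13 = 81 - 26 ≡ 14; y = λ·(13 - 14) - 13 ≡ 19. → (14, 19)
3P: (14, 19) + (13, 13). λ = (13 - 19)/(13 - 14) ≡ 35/40 mod 41. 40⁻¹ ≡ 40 (mod 41) since 40·40 = 1600 ≡ 1, so λ ≡ 6.
  x = λ² - 14 - 13 = 36 - 27 ≡ 9; y = λ·(14 - 9) - 19 ≡ 11. → (9, 11)
4P: (9, 11) + (13, 13). λ = (13 - 11)/(13 - 9) ≡ 2/4 mod 41. 4⁻¹ ≡ 31 (mod 41), so λ ≡ 21.
  x = λ² - 9 - 13 = 441 - 22 ≡ 9; y = λ·(9 - 9) - 11 ≡ 30. → (9, 30)
5P: (9, 30) + (13, 13). λ = (13 - 30)/(13 - 9) ≡ 24/4 mod 41. 4⁻¹ ≡ 31 (mod 41) since 4·31 = 124 ≡ 1, so λ ≡ 6.
  x = λ² - 9 - 13 = 36 - 22 ≡ 14; y = λ·(9 - 14) - 30 ≡ 22. → (14, 22)
6P: (14, 22) + (13, 13). λ = (13 - 22)/(13 - 14) ≡ 32/40 mod 41. 40⁻¹ ≡ 40 (mod 41) since 40·40 = 1600 ≡ 1, so λ ≡ 9.
  x = λ² - 14 - 13 = 81 - 27 ≡ 13; y = λ·(14 - 13) - 22 ≡ 28. → (13, 28)
7P: (13, 28) + (13, 13): same x and y₁ ≡ -y₂, so the sum is the point at infinity.
7P = the point at infinity, so the order is 7.

7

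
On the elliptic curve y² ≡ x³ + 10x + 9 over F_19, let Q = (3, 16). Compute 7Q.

(3, 16)

Double-and-add on 7 = (111)₂. Start with Q = (3, 16) for the leading 1-bit.
double: tangent at (3, 16): λ = (3·3² + 10)/(2·16) ≡ 18/13. 13⁻¹ ≡ 3 (mod 19), so λ ≡ 18·3 ≡ 16.
  x = λ² - 3 - 3 = 256 - 6 ≡ 3; y = λ·(3 - 3) - 16 ≡ 3. → (3, 3)
add Q: (3, 3) + (3, 16): same x and y₁ ≡ -y₂, so the sum is the point at infinity.
double: the point at infinity + the point at infinity = the point at infinity (identity).
add Q: the point at infinity + (3, 16) = (3, 16) (identity).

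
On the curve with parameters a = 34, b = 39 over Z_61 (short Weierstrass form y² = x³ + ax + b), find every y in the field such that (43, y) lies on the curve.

0

x³ + 34x + 39 = 81008 ≡ 0 (mod 61).
Only y = 0 satisfies y² ≡ 0.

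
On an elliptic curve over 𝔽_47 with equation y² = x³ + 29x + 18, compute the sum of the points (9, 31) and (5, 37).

(9, 31) + (5, 37). λ = (37 - 31)/(5 - 9) ≡ 6/43 mod 47. 43⁻¹ ≡ 35 (mod 47), so λ ≡ 22.
  x = λ² - 9 - 5 = 484 - 14 ≡ 0; y = λ·(9 - 0) - 31 ≡ 26. → (0, 26)

(0, 26)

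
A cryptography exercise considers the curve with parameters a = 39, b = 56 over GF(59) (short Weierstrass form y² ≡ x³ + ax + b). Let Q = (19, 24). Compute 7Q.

Double-and-add on 7 = (111)₂. Start with Q = (19, 24) for the leading 1-bit.
double: tangent at (19, 24): λ = (3·19² + 39)/(2·24) ≡ 1/48. 48⁻¹ ≡ 16 (mod 59) since 48·16 = 768 ≡ 1, so λ ≡ 1·16 ≡ 16.
  x = λ² - 19 - 19 = 256 - 38 ≡ 41; y = λ·(19 - 41) - 24 ≡ 37. → (41, 37)
add Q: (41, 37) + (19, 24). λ = (24 - 37)/(19 - 41) ≡ 46/37 mod 59. 37⁻¹ ≡ 8 (mod 59), so λ ≡ 14.
  x = λ² - 41 - 19 = 196 - 60 ≡ 18; y = λ·(41 - 18) - 37 ≡ 49. → (18, 49)
double: tangent at (18, 49): λ = (3·18² + 39)/(2·49) ≡ 8/39. 39⁻¹ ≡ 56 (mod 59), so λ ≡ 8·56 ≡ 35.
  x = λ² - 18 - 18 = 1225 - 36 ≡ 9; y = λ·(18 - 9) - 49 ≡ 30. → (9, 30)
add Q: (9, 30) + (19, 24). λ = (24 - 30)/(19 - 9) ≡ 53/10 mod 59. 10⁻¹ ≡ 6 (mod 59) since 10·6 = 60 ≡ 1, so λ ≡ 23.
  x = λ² - 9 - 19 = 529 - 28 ≡ 29; y = λ·(9 - 29) - 30 ≡ 41. → (29, 41)

(29, 41)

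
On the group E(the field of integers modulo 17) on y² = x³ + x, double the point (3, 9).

(13, 0)

tangent at (3, 9): λ = (3·3² + 1)/(2·9) ≡ 11/1. 1⁻¹ ≡ 1 (mod 17) since 1·1 = 1 ≡ 1, so λ ≡ 11·1 ≡ 11.
  x = λ² - 3 - 3 = 121 - 6 ≡ 13; y = λ·(3 - 13) - 9 ≡ 0. → (13, 0)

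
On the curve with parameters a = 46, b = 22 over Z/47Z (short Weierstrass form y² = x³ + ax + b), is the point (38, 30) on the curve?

yes

y² = 30² ≡ 7; x³ + 46x + 22 = 56642 ≡ 7 (mod 47). 7 = 7.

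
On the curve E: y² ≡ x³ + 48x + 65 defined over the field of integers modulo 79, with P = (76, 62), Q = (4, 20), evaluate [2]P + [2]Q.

(60, 6)

First 2P:
Repeated addition: build up to 2P.
2P: tangent at (76, 62): λ = (3·76² + 48)/(2·62) ≡ 75/45. 45⁻¹ ≡ 72 (mod 79), so λ ≡ 75·72 ≡ 28.
  x = λ² - 76 - 76 = 784 - 152 ≡ 0; y = λ·(76 - 0) - 62 ≡ 12. → (0, 12)
2P = (0, 12).
Next 2Q:
Repeated addition: build up to 2Q.
2Q: tangent at (4, 20): λ = (3·4² + 48)/(2·20) ≡ 17/40. 40⁻¹ ≡ 2 (mod 79) since 40·2 = 80 ≡ 1, so λ ≡ 17·2 ≡ 34.
  x = λ² - 4 - 4 = 1156 - 8 ≡ 42; y = λ·(4 - 42) - 20 ≡ 31. → (42, 31)
2Q = (42, 31).
Finally 2P + 2Q:
(0, 12) + (42, 31). λ = (31 - 12)/(42 - 0) ≡ 19/42 mod 79. 42⁻¹ ≡ 32 (mod 79) since 42·32 = 1344 ≡ 1, so λ ≡ 55.
  x = λ² - 0 - 42 = 3025 - 42 ≡ 60; y = λ·(0 - 60) - 12 ≡ 6. → (60, 6)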